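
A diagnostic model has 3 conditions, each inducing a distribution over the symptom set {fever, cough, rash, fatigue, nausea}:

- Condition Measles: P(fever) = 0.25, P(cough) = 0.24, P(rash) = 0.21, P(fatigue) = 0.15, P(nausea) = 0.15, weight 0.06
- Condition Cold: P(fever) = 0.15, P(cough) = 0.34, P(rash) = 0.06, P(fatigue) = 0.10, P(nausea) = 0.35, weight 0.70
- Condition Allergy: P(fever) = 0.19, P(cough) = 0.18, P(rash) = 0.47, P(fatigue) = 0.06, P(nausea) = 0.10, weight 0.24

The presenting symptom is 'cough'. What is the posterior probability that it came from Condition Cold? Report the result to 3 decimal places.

By Bayes' theorem, P(k | x) = π_k f_k(x) / Σ_j π_j f_j(x).
Categorical probabilities:
  f_Measles = 0.24
  f_Cold = 0.34
  f_Allergy = 0.18
Unnormalised posteriors:
  π_Measles·f_Measles = 0.06 × 0.24 = 0.0144
  π_Cold·f_Cold = 0.70 × 0.34 = 0.238
  π_Allergy·f_Allergy = 0.24 × 0.18 = 0.0432
Sum: 0.0144 + 0.238 + 0.0432 = 0.2956
P(Condition Cold | 'cough') = 0.238 / 0.2956 ≈ 0.805

0.805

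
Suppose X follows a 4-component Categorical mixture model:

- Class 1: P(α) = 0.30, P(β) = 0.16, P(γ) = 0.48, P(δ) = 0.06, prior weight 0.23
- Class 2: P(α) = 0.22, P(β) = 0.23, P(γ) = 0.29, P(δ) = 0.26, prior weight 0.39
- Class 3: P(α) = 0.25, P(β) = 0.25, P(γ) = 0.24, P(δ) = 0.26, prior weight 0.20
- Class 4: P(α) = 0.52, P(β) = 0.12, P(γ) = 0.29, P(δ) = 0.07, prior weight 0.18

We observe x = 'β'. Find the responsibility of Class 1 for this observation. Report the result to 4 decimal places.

0.1858

Posterior ∝ prior × likelihood, so P(k | x) ∝ P(Z=k) f_k(x); normalise over all components.
Component likelihoods at x = 'β':
  f_1 = P(β | comp) = 0.16
  f_2 = P(β | comp) = 0.23
  f_3 = P(β | comp) = 0.25
  f_4 = P(β | comp) = 0.12
Multiply by the mixture weights:
  P(Z=1)·f_1 = 0.23 × 0.16 = 0.0368
  P(Z=2)·f_2 = 0.39 × 0.23 = 0.0897
  P(Z=3)·f_3 = 0.20 × 0.25 = 0.05
  P(Z=4)·f_4 = 0.18 × 0.12 = 0.0216
Normaliser: 0.0368 + 0.0897 + 0.05 + 0.0216 = 0.1981
So the posterior for Class 1 is 0.0368 / 0.1981 ≈ 0.1858.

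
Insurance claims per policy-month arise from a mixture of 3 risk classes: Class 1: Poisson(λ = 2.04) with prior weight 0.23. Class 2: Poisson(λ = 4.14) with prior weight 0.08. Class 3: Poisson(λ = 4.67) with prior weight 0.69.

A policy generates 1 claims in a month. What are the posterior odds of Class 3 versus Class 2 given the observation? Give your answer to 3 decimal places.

5.727

Posterior odds = (w_i f_i(x)) / (w_j f_j(x)); the normalising sum cancels.
Poisson probabilities:
  p_1 = e^(−2.04)·2.04^1/1! = 0.265259
  p_2 = e^(−4.14)·4.14^1/1! = 0.0659206
  p_3 = e^(−4.67)·4.67^1/1! = 0.0437685
Odds = (0.69/0.08) × (0.0437685/0.0659206) = 8.625 × 0.663958 ≈ 5.727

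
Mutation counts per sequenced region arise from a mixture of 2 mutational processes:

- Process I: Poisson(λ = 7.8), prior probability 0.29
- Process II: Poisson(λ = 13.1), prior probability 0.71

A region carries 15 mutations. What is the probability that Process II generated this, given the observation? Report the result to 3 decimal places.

By Bayes' theorem, P(k | x) = π_k f_k(x) / Σ_j π_j f_j(x).
Evaluate each component's likelihood at the observed value:
  p_I = e^(−7.8)·7.8^15/15! = 0.00754089
  p_II = e^(−13.1)·13.1^15/15! = 0.0898074
Prior × likelihood for each component:
  π_I·p_I = 0.29 × 0.00754089 = 0.00218686
  π_II·p_II = 0.71 × 0.0898074 = 0.0637633
Denominator: 0.00218686 + 0.0637633 = 0.0659501
P(Process II | the observation) = 0.0637633 / 0.0659501 ≈ 0.967

0.967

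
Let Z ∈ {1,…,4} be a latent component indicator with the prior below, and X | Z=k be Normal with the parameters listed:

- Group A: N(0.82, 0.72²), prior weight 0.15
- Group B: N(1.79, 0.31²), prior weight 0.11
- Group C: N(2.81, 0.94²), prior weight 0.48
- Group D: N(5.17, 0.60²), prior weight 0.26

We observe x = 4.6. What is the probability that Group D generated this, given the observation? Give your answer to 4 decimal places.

0.7681

The responsibility of component k is π_k f_k(x) divided by Σ_j π_j f_j(x).
Normal densities:
  L_A = (1/(0.72·√(2π)))·exp(−(4.6−0.82)²/(2·0.72²)) = 0.554087·exp(-13.78125) = 5.73399e-07
  L_B = (1/(0.31·√(2π)))·exp(−(4.6−1.79)²/(2·0.31²)) = 1.286911·exp(-41.08273) = 1.8516e-18
  L_C = (1/(0.94·√(2π)))·exp(−(4.6−2.81)²/(2·0.94²)) = 0.424407·exp(-1.81309) = 0.0692413
  L_D = (1/(0.60·√(2π)))·exp(−(4.6−5.17)²/(2·0.60²)) = 0.664904·exp(-0.45125) = 0.423432
Multiply by the mixture weights:
  π_A·L_A = 0.15 × 5.73399e-07 = 8.60098e-08
  π_B·L_B = 0.11 × 1.8516e-18 = 2.03676e-19
  π_C·L_C = 0.48 × 0.0692413 = 0.0332358
  π_D·L_D = 0.26 × 0.423432 = 0.110092
Denominator: 8.60098e-08 + 2.03676e-19 + 0.0332358 + 0.110092 = 0.143328
Responsibility of Group D: 0.110092 / 0.143328 ≈ 0.7681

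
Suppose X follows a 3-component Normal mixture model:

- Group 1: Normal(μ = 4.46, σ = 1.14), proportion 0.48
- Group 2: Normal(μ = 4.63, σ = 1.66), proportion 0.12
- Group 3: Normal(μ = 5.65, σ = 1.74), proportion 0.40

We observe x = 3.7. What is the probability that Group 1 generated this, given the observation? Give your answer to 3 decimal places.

Posterior ∝ prior × likelihood, so P(k | x) ∝ π_k f_k(x); normalise over all components.
Evaluate each component's likelihood at the observed value:
  p_1 = (1/(1.14·√(2π)))·exp(−(3.7−4.46)²/(2·1.14²)) = 0.349949·exp(-0.22222) = 0.280218
  p_2 = (1/(1.66·√(2π)))·exp(−(3.7−4.63)²/(2·1.66²)) = 0.240327·exp(-0.15693) = 0.205422
  p_3 = (1/(1.74·√(2π)))·exp(−(3.7−5.65)²/(2·1.74²)) = 0.229277·exp(-0.62797) = 0.122359
Unnormalised posteriors:
  π_1·p_1 = 0.48 × 0.280218 = 0.134504
  π_2·p_2 = 0.12 × 0.205422 = 0.0246506
  π_3·p_3 = 0.40 × 0.122359 = 0.0489436
Denominator: 0.134504 + 0.0246506 + 0.0489436 = 0.208099
P(Group 1 | data) ≈ 0.646

0.646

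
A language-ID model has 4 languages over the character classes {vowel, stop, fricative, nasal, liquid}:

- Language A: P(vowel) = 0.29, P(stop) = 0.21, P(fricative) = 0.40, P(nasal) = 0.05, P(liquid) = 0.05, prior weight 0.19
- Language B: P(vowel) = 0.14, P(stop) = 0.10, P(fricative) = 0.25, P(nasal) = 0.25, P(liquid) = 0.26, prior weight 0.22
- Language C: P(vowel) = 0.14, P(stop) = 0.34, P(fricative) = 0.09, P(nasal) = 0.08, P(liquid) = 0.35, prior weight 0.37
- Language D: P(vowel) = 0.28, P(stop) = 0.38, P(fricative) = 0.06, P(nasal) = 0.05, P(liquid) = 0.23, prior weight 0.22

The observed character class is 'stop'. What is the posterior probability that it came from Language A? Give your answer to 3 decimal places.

P(component k | x) = P(Z=k)·f_k(x) / marginal(x), where marginal(x) = Σ_j P(Z=j)·f_j(x).
Component likelihoods at x = 'stop':
  f_A = P(stop | comp) = 0.21
  f_B = P(stop | comp) = 0.10
  f_C = P(stop | comp) = 0.34
  f_D = P(stop | comp) = 0.38
Multiply by the mixture weights:
  P(Z=A)·f_A = 0.19 × 0.21 = 0.0399
  P(Z=B)·f_B = 0.22 × 0.1 = 0.022
  P(Z=C)·f_C = 0.37 × 0.34 = 0.1258
  P(Z=D)·f_D = 0.22 × 0.38 = 0.0836
Denominator: 0.0399 + 0.022 + 0.1258 + 0.0836 = 0.2713
P(Language A | x) ≈ 0.147

0.147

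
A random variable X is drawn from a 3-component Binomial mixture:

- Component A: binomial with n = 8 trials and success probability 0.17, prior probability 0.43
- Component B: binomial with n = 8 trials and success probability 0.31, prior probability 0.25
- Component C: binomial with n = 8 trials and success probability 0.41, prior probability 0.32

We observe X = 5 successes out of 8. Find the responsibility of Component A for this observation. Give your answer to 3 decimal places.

0.034

Apply Bayes' rule: the posterior for each component is proportional to its prior times its likelihood at x.
Component likelihoods at x = 5 successes out of 8:
  p_A = C(8,5)·0.17^5·0.83^3 = 56·0.000141986·0.571787 = 0.00454639
  p_B = C(8,5)·0.31^5·0.69^3 = 56·0.00286292·0.328509 = 0.0526676
  p_C = C(8,5)·0.41^5·0.59^3 = 56·0.0115856·0.205379 = 0.133249
Weight by the priors:
  π_A·p_A = 0.43 × 0.00454639 = 0.00195495
  π_B·p_B = 0.25 × 0.0526676 = 0.0131669
  π_C·p_C = 0.32 × 0.133249 = 0.0426396
Evidence: 0.00195495 + 0.0131669 + 0.0426396 = 0.0577615
Responsibility of Component A: 0.00195495 / 0.0577615 ≈ 0.034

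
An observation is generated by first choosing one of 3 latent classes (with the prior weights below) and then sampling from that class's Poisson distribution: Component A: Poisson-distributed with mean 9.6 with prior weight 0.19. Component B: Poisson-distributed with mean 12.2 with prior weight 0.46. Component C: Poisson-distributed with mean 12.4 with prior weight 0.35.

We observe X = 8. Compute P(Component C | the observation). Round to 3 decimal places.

Posterior ∝ prior × likelihood, so P(k | x) ∝ π_k f_k(x); normalise over all components.
Evaluate each component's likelihood at the observed value:
  p_A = e^(−9.6)·9.6^8/8! = 0.121178
  p_B = e^(−12.2)·12.2^8/8! = 0.0612302
  p_C = e^(−12.4)·12.4^8/8! = 0.0570954
Unnormalised posteriors:
  π_A·p_A = 0.19 × 0.121178 = 0.0230237
  π_B·p_B = 0.46 × 0.0612302 = 0.0281659
  π_C·p_C = 0.35 × 0.0570954 = 0.0199834
Denominator: 0.0230237 + 0.0281659 + 0.0199834 = 0.071173
So the posterior for Component C is 0.0199834 / 0.071173 ≈ 0.281.

0.281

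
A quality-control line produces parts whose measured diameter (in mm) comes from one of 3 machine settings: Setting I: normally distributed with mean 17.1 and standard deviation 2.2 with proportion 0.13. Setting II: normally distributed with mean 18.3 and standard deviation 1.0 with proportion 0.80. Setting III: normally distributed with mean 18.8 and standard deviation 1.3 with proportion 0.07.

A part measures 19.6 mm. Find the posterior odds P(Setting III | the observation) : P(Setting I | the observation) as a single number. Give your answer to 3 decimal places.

The posterior odds equal the prior odds times the likelihood ratio: (w_i/w_j)·(f_i(x)/f_j(x)).
Evaluate each component's likelihood at the observed value:
  L_I = (1/(2.2·√(2π)))·exp(−(19.6−17.1)²/(2·2.2²)) = 0.181337·exp(-0.64566) = 0.0950781
  L_II = (1/(1.0·√(2π)))·exp(−(19.6−18.3)²/(2·1.0²)) = 0.398942·exp(-0.84500) = 0.171369
  L_III = (1/(1.3·√(2π)))·exp(−(19.6−18.8)²/(2·1.3²)) = 0.306879·exp(-0.18935) = 0.253941
0.0177759 / 0.0123601 ≈ 1.438

1.438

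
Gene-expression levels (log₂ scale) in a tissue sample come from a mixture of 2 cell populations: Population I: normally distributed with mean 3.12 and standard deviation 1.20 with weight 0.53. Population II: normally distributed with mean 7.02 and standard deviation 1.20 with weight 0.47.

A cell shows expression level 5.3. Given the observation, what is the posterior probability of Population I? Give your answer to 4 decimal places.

P(component k | x) = π_k·f_k(x) / marginal(x), where marginal(x) = Σ_j π_j·f_j(x).
Normal densities:
  L_I = 0.0638385
  L_II = 0.119018
Multiply by the mixture weights:
  π_I·L_I = 0.53 × 0.0638385 = 0.0338344
  π_II·L_II = 0.47 × 0.119018 = 0.0559384
Normaliser: 0.0338344 + 0.0559384 = 0.0897728
So the posterior for Population I is 0.0338344 / 0.0897728 ≈ 0.3769.

0.3769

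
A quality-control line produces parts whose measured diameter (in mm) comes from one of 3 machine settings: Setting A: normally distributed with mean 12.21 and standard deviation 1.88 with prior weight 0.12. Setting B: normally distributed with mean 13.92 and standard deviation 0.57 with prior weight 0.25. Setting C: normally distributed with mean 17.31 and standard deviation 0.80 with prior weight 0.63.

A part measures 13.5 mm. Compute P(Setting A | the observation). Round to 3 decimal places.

0.131

Apply Bayes' rule: the posterior for each component is proportional to its prior times its likelihood at x.
Evaluate each component's likelihood at the observed value:
  p_A = 0.167692
  p_B = 0.533505
  p_C = 5.924e-06
Weight by the priors:
  π_A·p_A = 0.12 × 0.167692 = 0.0201231
  π_B·p_B = 0.25 × 0.533505 = 0.133376
  π_C·p_C = 0.63 × 5.924e-06 = 3.73212e-06
Sum: 0.0201231 + 0.133376 + 3.73212e-06 = 0.153503
P(Setting A | data) ≈ 0.131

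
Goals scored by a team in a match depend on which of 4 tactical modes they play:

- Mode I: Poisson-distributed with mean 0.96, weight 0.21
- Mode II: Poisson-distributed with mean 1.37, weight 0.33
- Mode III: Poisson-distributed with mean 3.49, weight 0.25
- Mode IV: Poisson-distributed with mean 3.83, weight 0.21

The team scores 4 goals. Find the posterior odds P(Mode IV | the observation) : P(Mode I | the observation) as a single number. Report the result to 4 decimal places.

Since P(k|x) ∝ π_k f_k(x), the posterior odds are π_i f_i(x) / (π_j f_j(x)).
Poisson probabilities:
  L_I = 0.0135504
  L_II = 0.0372982
  L_III = 0.18854
  L_IV = 0.194642
Odds = (0.21/0.21) × (0.194642/0.0135504) = 1 × 14.3643 ≈ 14.3643

14.3643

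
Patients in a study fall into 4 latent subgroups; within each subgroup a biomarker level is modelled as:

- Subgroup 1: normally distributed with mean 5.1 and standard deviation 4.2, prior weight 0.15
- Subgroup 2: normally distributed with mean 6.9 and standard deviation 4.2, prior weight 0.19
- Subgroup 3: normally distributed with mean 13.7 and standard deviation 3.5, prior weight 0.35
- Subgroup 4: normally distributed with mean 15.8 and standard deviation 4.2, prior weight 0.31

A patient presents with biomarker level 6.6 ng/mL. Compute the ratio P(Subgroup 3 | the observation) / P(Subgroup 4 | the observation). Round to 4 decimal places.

The posterior odds equal the prior odds times the likelihood ratio: (P(Z=i)/P(Z=j))·(f_i(x)/f_j(x)).
Evaluate each component's likelihood at the observed value:
  f_1 = 0.0891176
  f_2 = 0.0947443
  f_3 = 0.0145633
  f_4 = 0.00862478
Odds = (0.35/0.31) × (0.0145633/0.00862478) = 1.12903 × 1.68854 ≈ 1.9064

1.9064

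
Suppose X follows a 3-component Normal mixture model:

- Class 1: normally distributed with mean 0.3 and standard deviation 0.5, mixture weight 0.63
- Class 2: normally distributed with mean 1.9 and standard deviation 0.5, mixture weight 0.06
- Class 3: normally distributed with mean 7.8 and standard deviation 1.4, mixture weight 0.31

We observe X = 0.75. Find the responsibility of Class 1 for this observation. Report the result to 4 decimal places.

By Bayes' theorem, P(k | x) = P(Z=k) f_k(x) / Σ_j P(Z=j) f_j(x).
Component likelihoods at x = 0.75:
  f_1 = (1/(0.5·√(2π)))·exp(−(0.75−0.3)²/(2·0.5²)) = 0.797885·exp(-0.40500) = 0.53217
  f_2 = (1/(0.5·√(2π)))·exp(−(0.75−1.9)²/(2·0.5²)) = 0.797885·exp(-2.64500) = 0.0566541
  f_3 = (1/(1.4·√(2π)))·exp(−(0.75−7.8)²/(2·1.4²)) = 0.284959·exp(-12.67921) = 8.87711e-07
Prior × likelihood for each component:
  P(Z=1)·f_1 = 0.63 × 0.53217 = 0.335267
  P(Z=2)·f_2 = 0.06 × 0.0566541 = 0.00339924
  P(Z=3)·f_3 = 0.31 × 8.87711e-07 = 2.7519e-07
Denominator: 0.335267 + 0.00339924 + 2.7519e-07 = 0.338667
So the posterior for Class 1 is 0.335267 / 0.338667 ≈ 0.9900.

0.9900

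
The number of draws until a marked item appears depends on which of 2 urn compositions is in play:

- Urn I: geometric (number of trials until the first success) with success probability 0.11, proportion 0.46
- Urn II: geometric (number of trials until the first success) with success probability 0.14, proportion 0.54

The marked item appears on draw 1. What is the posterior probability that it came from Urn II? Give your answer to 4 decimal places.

0.5990

P(component k | x) = w_k·f_k(x) / marginal(x), where marginal(x) = Σ_j w_j·f_j(x).
Evaluate each component's likelihood at the observed value:
  L_I = 0.11·(1−0.11)^0 = 0.11·1 = 0.11
  L_II = 0.14·(1−0.14)^0 = 0.14·1 = 0.14
Unnormalised posteriors:
  w_I·L_I = 0.46 × 0.11 = 0.0506
  w_II·L_II = 0.54 × 0.14 = 0.0756
Evidence: 0.0506 + 0.0756 = 0.1262
P(Urn II | the observation) = 0.0756 / 0.1262 ≈ 0.5990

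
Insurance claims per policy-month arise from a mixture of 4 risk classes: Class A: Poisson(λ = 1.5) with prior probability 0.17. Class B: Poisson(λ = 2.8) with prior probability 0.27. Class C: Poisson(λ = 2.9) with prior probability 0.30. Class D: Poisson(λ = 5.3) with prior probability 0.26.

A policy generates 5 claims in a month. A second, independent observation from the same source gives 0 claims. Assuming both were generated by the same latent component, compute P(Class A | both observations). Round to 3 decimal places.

0.143

P(component k | x) = π_k·f_k(x) / marginal(x), where marginal(x) = Σ_j π_j·f_j(x).
Since both observations come from the same component, the likelihood for component k is f_k(x₁)·f_k(x₂).
  f_A = [0.01412] × [0.22313] = 0.00315059
  f_B = [0.0872136] × [0.0608101] = 0.00530347
  f_C = [0.0940491] × [0.0550232] = 0.00517489
  f_D = [0.173955] × [0.00499159] = 0.000868314
Prior × likelihood for each component:
  π_A·f_A = 0.17 × 0.00315059 = 0.0005356
  π_B·f_B = 0.27 × 0.00530347 = 0.00143194
  π_C·f_C = 0.30 × 0.00517489 = 0.00155247
  π_D·f_D = 0.26 × 0.000868314 = 0.000225762
Denominator: 0.0005356 + 0.00143194 + 0.00155247 + 0.000225762 = 0.00374576
P(Class A | x₁, x₂) = 0.0005356 / 0.00374576 ≈ 0.143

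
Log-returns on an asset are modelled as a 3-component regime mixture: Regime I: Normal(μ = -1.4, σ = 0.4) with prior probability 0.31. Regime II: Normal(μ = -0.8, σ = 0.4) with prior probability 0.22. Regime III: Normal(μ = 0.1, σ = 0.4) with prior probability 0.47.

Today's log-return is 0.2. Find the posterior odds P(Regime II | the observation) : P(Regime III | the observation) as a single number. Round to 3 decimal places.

Posterior odds = (π_i f_i(x)) / (π_j f_j(x)); the normalising sum cancels.
Evaluate each component's likelihood at the observed value:
  p_I = (1/(0.4·√(2π)))·exp(−(0.2−-1.4)²/(2·0.4²)) = 0.997356·exp(-8.00000) = 0.000334576
  p_II = (1/(0.4·√(2π)))·exp(−(0.2−-0.8)²/(2·0.4²)) = 0.997356·exp(-3.12500) = 0.0438208
  p_III = (1/(0.4·√(2π)))·exp(−(0.2−0.1)²/(2·0.4²)) = 0.997356·exp(-0.03125) = 0.96667
Posterior odds = (π_II·p_II) / (π_III·p_III) = (0.22·0.0438208) / (0.47·0.96667) = 0.00964057 / 0.454335 ≈ 0.021

0.021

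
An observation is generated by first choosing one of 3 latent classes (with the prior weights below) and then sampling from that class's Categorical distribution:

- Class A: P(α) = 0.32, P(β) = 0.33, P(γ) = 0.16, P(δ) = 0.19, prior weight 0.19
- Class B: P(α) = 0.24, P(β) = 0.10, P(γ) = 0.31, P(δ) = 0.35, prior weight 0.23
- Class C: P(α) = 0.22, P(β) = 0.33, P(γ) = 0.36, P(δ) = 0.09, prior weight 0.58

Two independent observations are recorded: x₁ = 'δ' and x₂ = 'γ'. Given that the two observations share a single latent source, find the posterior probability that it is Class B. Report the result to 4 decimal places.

0.5039

Apply Bayes' rule: the posterior for each component is proportional to its prior times its likelihood at x.
Since both observations come from the same component, the likelihood for component k is f_k(x₁)·f_k(x₂).
  L_A = [P(δ | comp) = 0.19] × [0.16] = 0.0304
  L_B = [P(δ | comp) = 0.35] × [0.31] = 0.1085
  L_C = [P(δ | comp) = 0.09] × [0.36] = 0.0324
Prior × likelihood for each component:
  w_A·L_A = 0.19 × 0.0304 = 0.005776
  w_B·L_B = 0.23 × 0.1085 = 0.024955
  w_C·L_C = 0.58 × 0.0324 = 0.018792
Evidence: 0.005776 + 0.024955 + 0.018792 = 0.049523
P(Class B | x₁, x₂) ≈ 0.5039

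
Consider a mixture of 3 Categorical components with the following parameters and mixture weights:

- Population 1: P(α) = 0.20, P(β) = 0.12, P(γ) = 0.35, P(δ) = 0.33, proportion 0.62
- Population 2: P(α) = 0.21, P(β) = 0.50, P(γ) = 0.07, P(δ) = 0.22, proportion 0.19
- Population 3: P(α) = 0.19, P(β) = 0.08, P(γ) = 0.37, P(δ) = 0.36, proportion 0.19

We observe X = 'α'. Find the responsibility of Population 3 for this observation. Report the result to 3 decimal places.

0.180

P(component k | x) = P(Z=k)·f_k(x) / marginal(x), where marginal(x) = Σ_j P(Z=j)·f_j(x).
Categorical probabilities:
  p_1 = P(α | comp) = 0.20
  p_2 = P(α | comp) = 0.21
  p_3 = P(α | comp) = 0.19
Weight by the priors:
  P(Z=1)·p_1 = 0.62 × 0.2 = 0.124
  P(Z=2)·p_2 = 0.19 × 0.21 = 0.0399
  P(Z=3)·p_3 = 0.19 × 0.19 = 0.0361
Sum: 0.124 + 0.0399 + 0.0361 = 0.2
P(Population 3 | the observation) = 0.0361 / 0.2 ≈ 0.180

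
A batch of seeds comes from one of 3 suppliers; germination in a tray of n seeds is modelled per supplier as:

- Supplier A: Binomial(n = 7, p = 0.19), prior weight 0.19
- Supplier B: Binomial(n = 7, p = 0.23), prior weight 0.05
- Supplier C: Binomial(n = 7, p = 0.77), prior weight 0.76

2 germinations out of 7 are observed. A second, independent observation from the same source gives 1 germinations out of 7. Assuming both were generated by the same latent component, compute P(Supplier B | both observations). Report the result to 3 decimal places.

0.211

P(component k | x) = P(Z=k)·f_k(x) / marginal(x), where marginal(x) = Σ_j P(Z=j)·f_j(x).
Since both observations come from the same component, the likelihood for component k is f_k(x₁)·f_k(x₂).
  f_A = [0.264333] × [0.375631] = 0.0992918
  f_B = [0.300697] × [0.33556] = 0.100902
  f_C = [0.00801383] × [0.000797913] = 6.39434e-06
Multiply by the mixture weights:
  P(Z=A)·f_A = 0.19 × 0.0992918 = 0.0188654
  P(Z=B)·f_B = 0.05 × 0.100902 = 0.00504509
  P(Z=C)·f_C = 0.76 × 6.39434e-06 = 4.8597e-06
Normaliser: 0.0188654 + 0.00504509 + 4.8597e-06 = 0.0239154
P(Supplier B | data) ≈ 0.211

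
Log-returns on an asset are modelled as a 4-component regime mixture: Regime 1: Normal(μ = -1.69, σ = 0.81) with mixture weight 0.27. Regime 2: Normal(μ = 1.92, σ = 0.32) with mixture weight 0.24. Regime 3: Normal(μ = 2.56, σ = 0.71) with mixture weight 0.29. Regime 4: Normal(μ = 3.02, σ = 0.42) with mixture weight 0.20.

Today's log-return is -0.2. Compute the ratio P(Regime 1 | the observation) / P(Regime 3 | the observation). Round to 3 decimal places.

287.299

Since P(k|x) ∝ w_k f_k(x), the posterior odds are w_i f_i(x) / (w_j f_j(x)).
Component likelihoods at x = -0.2:
  f_1 = 0.0907081
  f_2 = 3.67309e-10
  f_3 = 0.000293953
  f_4 = 1.63768e-13
Posterior odds = (w_1·f_1) / (w_3·f_3) = (0.27·0.0907081) / (0.29·0.000293953) = 0.0244912 / 8.52463e-05 ≈ 287.299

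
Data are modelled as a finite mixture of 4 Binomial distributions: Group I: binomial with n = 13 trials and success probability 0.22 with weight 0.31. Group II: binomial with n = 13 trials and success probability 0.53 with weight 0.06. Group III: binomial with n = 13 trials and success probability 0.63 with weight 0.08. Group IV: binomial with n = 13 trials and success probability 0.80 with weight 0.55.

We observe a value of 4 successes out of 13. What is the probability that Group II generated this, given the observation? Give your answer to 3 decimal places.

P(component k | x) = P(Z=k)·f_k(x) / marginal(x), where marginal(x) = Σ_j P(Z=j)·f_j(x).
Evaluate each component's likelihood at the observed value:
  p_I = 0.178998
  p_II = 0.0631379
  p_III = 0.0146381
  p_IV = 0.000149946
Unnormalised posteriors:
  P(Z=I)·p_I = 0.31 × 0.178998 = 0.0554894
  P(Z=II)·p_II = 0.06 × 0.0631379 = 0.00378827
  P(Z=III)·p_III = 0.08 × 0.0146381 = 0.00117105
  P(Z=IV)·p_IV = 0.55 × 0.000149946 = 8.24705e-05
Normaliser: 0.0554894 + 0.00378827 + 0.00117105 + 8.24705e-05 = 0.0605312
So the posterior for Group II is 0.00378827 / 0.0605312 ≈ 0.063.

0.063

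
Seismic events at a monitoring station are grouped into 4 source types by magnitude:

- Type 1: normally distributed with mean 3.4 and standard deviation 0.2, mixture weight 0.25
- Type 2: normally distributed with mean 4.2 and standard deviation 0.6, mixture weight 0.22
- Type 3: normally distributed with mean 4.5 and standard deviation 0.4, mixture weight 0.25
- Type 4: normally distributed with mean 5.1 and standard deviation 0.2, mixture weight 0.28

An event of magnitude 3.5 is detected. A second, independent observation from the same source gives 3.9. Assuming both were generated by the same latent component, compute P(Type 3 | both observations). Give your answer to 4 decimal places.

Apply Bayes' rule: the posterior for each component is proportional to its prior times its likelihood at x.
Since both observations come from the same component, the likelihood for component k is f_k(x₁)·f_k(x₂).
  L_1 = [1.76033] × [0.0876415] = 0.154278
  L_2 = [0.336664] × [0.586776] = 0.197546
  L_3 = [0.0438208] × [0.323794] = 0.0141889
  L_4 = [2.52614e-14] × [3.03794e-08] = 7.67425e-22
Unnormalised posteriors:
  π_1·L_1 = 0.25 × 0.154278 = 0.0385694
  π_2·L_2 = 0.22 × 0.197546 = 0.0434602
  π_3·L_3 = 0.25 × 0.0141889 = 0.00354722
  π_4·L_4 = 0.28 × 7.67425e-22 = 2.14879e-22
Sum: 0.0385694 + 0.0434602 + 0.00354722 + 2.14879e-22 = 0.0855769
P(Type 3 | x₁, x₂) ≈ 0.0415

0.0415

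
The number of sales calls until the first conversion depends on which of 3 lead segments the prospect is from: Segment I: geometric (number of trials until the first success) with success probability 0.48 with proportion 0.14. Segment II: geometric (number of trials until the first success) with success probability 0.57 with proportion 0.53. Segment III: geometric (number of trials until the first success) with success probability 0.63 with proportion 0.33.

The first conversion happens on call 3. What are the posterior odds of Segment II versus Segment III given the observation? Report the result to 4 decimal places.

1.9626

Posterior odds = (w_i f_i(x)) / (w_j f_j(x)); the normalising sum cancels.
Component likelihoods at x = 3:
  p_I = 0.129792
  p_II = 0.105393
  p_III = 0.086247
Odds = (0.53/0.33) × (0.105393/0.086247) = 1.60606 × 1.22199 ≈ 1.9626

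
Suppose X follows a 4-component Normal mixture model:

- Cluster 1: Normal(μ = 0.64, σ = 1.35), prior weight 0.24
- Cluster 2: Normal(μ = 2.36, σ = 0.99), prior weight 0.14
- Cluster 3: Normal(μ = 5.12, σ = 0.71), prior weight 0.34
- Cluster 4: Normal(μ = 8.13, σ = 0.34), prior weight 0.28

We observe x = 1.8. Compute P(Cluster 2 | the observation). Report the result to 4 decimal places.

The responsibility of component k is π_k f_k(x) divided by Σ_j π_j f_j(x).
Evaluate each component's likelihood at the observed value:
  L_1 = (1/(1.35·√(2π)))·exp(−(1.8−0.64)²/(2·1.35²)) = 0.295513·exp(-0.36916) = 0.204292
  L_2 = (1/(0.99·√(2π)))·exp(−(1.8−2.36)²/(2·0.99²)) = 0.402972·exp(-0.15998) = 0.343396
  L_3 = (1/(0.71·√(2π)))·exp(−(1.8−5.12)²/(2·0.71²)) = 0.561891·exp(-10.93275) = 1.00373e-05
  L_4 = (1/(0.34·√(2π)))·exp(−(1.8−8.13)²/(2·0.34²)) = 1.173360·exp(-173.30839) = 6.34678e-76
Unnormalised posteriors:
  π_1·L_1 = 0.24 × 0.204292 = 0.04903
  π_2·L_2 = 0.14 × 0.343396 = 0.0480754
  π_3·L_3 = 0.34 × 1.00373e-05 = 3.41269e-06
  π_4·L_4 = 0.28 × 6.34678e-76 = 1.7771e-76
Evidence: 0.04903 + 0.0480754 + 3.41269e-06 + 1.7771e-76 = 0.0971088
Responsibility of Cluster 2: 0.0480754 / 0.0971088 ≈ 0.4951

0.4951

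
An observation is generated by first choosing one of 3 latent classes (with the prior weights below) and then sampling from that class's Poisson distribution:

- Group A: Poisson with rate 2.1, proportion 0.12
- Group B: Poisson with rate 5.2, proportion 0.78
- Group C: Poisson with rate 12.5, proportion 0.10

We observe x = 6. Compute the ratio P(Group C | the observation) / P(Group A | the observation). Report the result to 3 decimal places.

1.128

Only the two components matter; the odds are (π_i f_i(x)) / (π_j f_j(x)).
Evaluate each component's likelihood at the observed value:
  f_A = 0.014587
  f_B = 0.15148
  f_C = 0.0197445
0.00197445 / 0.00175044 ≈ 1.128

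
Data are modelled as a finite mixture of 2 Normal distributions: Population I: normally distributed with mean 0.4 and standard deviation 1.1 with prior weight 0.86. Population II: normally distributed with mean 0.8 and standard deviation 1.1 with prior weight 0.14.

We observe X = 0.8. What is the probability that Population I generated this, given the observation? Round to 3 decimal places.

0.852

By Bayes' theorem, P(k | x) = π_k f_k(x) / Σ_j π_j f_j(x).
Evaluate each component's likelihood at the observed value:
  p_I = (1/(1.1·√(2π)))·exp(−(0.8−0.4)²/(2·1.1²)) = 0.362675·exp(-0.06612) = 0.339472
  p_II = (1/(1.1·√(2π)))·exp(−(0.8−0.8)²/(2·1.1²)) = 0.362675·exp(-0.00000) = 0.362675
Weight by the priors:
  π_I·p_I = 0.86 × 0.339472 = 0.291946
  π_II·p_II = 0.14 × 0.362675 = 0.0507745
Sum: 0.291946 + 0.0507745 = 0.34272
P(Population I | 0.8) ≈ 0.852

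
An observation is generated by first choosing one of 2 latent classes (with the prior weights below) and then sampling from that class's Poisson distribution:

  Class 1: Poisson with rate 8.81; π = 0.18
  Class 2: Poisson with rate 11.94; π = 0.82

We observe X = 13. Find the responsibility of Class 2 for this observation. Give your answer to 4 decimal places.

The responsibility of component k is π_k f_k(x) divided by Σ_j π_j f_j(x).
Poisson probabilities:
  f_1 = 0.0461607
  f_2 = 0.105027
Unnormalised posteriors:
  π_1·f_1 = 0.18 × 0.0461607 = 0.00830892
  π_2·f_2 = 0.82 × 0.105027 = 0.0861219
Denominator: 0.00830892 + 0.0861219 = 0.0944308
So the posterior for Class 2 is 0.0861219 / 0.0944308 ≈ 0.9120.

0.9120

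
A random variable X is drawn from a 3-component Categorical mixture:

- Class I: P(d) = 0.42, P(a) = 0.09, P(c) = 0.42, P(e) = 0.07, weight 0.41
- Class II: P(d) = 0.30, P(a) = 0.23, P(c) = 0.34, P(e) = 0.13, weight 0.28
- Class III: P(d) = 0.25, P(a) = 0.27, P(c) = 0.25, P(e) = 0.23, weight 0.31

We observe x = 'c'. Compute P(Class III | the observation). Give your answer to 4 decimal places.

0.2247

Apply Bayes' rule: the posterior for each component is proportional to its prior times its likelihood at x.
Component likelihoods at x = 'c':
  f_I = 0.42
  f_II = 0.34
  f_III = 0.25
Weight by the priors:
  w_I·f_I = 0.41 × 0.42 = 0.1722
  w_II·f_II = 0.28 × 0.34 = 0.0952
  w_III·f_III = 0.31 × 0.25 = 0.0775
Evidence: 0.1722 + 0.0952 + 0.0775 = 0.3449
P(Class III | the observation) ≈ 0.2247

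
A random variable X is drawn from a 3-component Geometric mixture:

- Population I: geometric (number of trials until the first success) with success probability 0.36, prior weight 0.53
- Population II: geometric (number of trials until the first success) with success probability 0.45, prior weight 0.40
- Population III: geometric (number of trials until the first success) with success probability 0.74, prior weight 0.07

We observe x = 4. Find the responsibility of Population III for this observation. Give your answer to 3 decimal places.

Posterior ∝ prior × likelihood, so P(k | x) ∝ w_k f_k(x); normalise over all components.
Evaluate each component's likelihood at the observed value:
  p_I = 0.36·(1−0.36)^3 = 0.36·0.262144 = 0.0943718
  p_II = 0.45·(1−0.45)^3 = 0.45·0.166375 = 0.0748688
  p_III = 0.74·(1−0.74)^3 = 0.74·0.017576 = 0.0130062
Multiply by the mixture weights:
  w_I·p_I = 0.53 × 0.0943718 = 0.0500171
  w_II·p_II = 0.40 × 0.0748688 = 0.0299475
  w_III·p_III = 0.07 × 0.0130062 = 0.000910437
Denominator: 0.0500171 + 0.0299475 + 0.000910437 = 0.080875
P(Population III | the observation) = 0.000910437 / 0.080875 ≈ 0.011

0.011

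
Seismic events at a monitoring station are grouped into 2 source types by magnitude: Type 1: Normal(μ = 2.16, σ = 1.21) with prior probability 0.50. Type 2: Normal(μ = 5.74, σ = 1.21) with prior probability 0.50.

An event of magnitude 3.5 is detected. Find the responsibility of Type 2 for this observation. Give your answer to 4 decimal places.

0.2497

By Bayes' theorem, P(k | x) = w_k f_k(x) / Σ_j w_j f_j(x).
Evaluate each component's likelihood at the observed value:
  f_1 = (1/(1.21·√(2π)))·exp(−(3.5−2.16)²/(2·1.21²)) = 0.329704·exp(-0.61321) = 0.178571
  f_2 = (1/(1.21·√(2π)))·exp(−(3.5−5.74)²/(2·1.21²)) = 0.329704·exp(-1.71354) = 0.0594213
Multiply by the mixture weights:
  w_1·f_1 = 0.50 × 0.178571 = 0.0892856
  w_2·f_2 = 0.50 × 0.0594213 = 0.0297106
Marginal: 0.0892856 + 0.0297106 = 0.118996
So the posterior for Type 2 is 0.0297106 / 0.118996 ≈ 0.2497.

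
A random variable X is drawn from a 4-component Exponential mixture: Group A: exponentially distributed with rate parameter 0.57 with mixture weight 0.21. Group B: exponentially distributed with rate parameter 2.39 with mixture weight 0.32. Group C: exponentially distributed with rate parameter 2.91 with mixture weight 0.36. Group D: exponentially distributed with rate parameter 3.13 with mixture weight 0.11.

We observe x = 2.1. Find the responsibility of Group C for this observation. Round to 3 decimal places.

0.053

Apply Bayes' rule: the posterior for each component is proportional to its prior times its likelihood at x.
Component likelihoods at x = 2.1:
  L_A = 0.57·e^(−0.57·2.1) = 0.57·e^(−1.1970) = 0.172197
  L_B = 2.39·e^(−2.39·2.1) = 2.39·e^(−5.0190) = 0.0158006
  L_C = 2.91·e^(−2.91·2.1) = 2.91·e^(−6.1110) = 0.00645534
  L_D = 3.13·e^(−3.13·2.1) = 3.13·e^(−6.5730) = 0.00437448
Multiply by the mixture weights:
  P(Z=A)·L_A = 0.21 × 0.172197 = 0.0361613
  P(Z=B)·L_B = 0.32 × 0.0158006 = 0.0050562
  P(Z=C)·L_C = 0.36 × 0.00645534 = 0.00232392
  P(Z=D)·L_D = 0.11 × 0.00437448 = 0.000481193
Denominator: 0.0361613 + 0.0050562 + 0.00232392 + 0.000481193 = 0.0440226
So the posterior for Group C is 0.00232392 / 0.0440226 ≈ 0.053.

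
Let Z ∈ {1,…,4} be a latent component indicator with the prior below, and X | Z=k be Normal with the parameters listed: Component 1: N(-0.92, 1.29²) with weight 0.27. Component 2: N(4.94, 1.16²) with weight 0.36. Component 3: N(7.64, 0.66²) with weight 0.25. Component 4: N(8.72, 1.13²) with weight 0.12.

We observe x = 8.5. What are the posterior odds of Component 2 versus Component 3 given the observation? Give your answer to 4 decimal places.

0.0173

Posterior odds = (π_i f_i(x)) / (π_j f_j(x)); the normalising sum cancels.
Evaluate each component's likelihood at the observed value:
  p_1 = (1/(1.29·√(2π)))·exp(−(8.5−-0.92)²/(2·1.29²)) = 0.309258·exp(-26.66198) = 8.15023e-13
  p_2 = (1/(1.16·√(2π)))·exp(−(8.5−4.94)²/(2·1.16²)) = 0.343916·exp(-4.70927) = 0.00309913
  p_3 = (1/(0.66·√(2π)))·exp(−(8.5−7.64)²/(2·0.66²)) = 0.604458·exp(-0.84894) = 0.258627
  p_4 = (1/(1.13·√(2π)))·exp(−(8.5−8.72)²/(2·1.13²)) = 0.353046·exp(-0.01895) = 0.346418
Odds = (0.36/0.25) × (0.00309913/0.258627) = 1.44 × 0.011983 ≈ 0.0173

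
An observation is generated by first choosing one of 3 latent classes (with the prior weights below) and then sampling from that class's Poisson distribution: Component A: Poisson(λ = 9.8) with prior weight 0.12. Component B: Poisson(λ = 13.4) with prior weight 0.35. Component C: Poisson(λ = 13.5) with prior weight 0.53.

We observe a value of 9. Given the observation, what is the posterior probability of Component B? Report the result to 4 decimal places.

0.3109

By Bayes' theorem, P(k | x) = P(Z=k) f_k(x) / Σ_j P(Z=j) f_j(x).
Evaluate each component's likelihood at the observed value:
  L_A = e^(−9.8)·9.8^9/9! = 0.127405
  L_B = e^(−13.4)·13.4^9/9! = 0.0581613
  L_C = e^(−13.5)·13.5^9/9! = 0.0562685
Weight by the priors:
  P(Z=A)·L_A = 0.12 × 0.127405 = 0.0152886
  P(Z=B)·L_B = 0.35 × 0.0581613 = 0.0203565
  P(Z=C)·L_C = 0.53 × 0.0562685 = 0.0298223
Evidence: 0.0152886 + 0.0203565 + 0.0298223 = 0.0654673
So the posterior for Component B is 0.0203565 / 0.0654673 ≈ 0.3109.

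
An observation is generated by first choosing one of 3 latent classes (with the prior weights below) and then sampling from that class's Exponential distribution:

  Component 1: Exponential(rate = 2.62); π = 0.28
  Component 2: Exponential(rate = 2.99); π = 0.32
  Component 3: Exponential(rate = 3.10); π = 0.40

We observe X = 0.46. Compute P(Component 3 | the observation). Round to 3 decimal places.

The responsibility of component k is π_k f_k(x) divided by Σ_j π_j f_j(x).
Exponential densities:
  p_1 = 0.785036
  p_2 = 0.755688
  p_3 = 0.744831
Multiply by the mixture weights:
  π_1·p_1 = 0.28 × 0.785036 = 0.21981
  π_2·p_2 = 0.32 × 0.755688 = 0.24182
  π_3·p_3 = 0.40 × 0.744831 = 0.297932
Evidence: 0.21981 + 0.24182 + 0.297932 = 0.759563
Responsibility of Component 3: 0.297932 / 0.759563 ≈ 0.392

0.392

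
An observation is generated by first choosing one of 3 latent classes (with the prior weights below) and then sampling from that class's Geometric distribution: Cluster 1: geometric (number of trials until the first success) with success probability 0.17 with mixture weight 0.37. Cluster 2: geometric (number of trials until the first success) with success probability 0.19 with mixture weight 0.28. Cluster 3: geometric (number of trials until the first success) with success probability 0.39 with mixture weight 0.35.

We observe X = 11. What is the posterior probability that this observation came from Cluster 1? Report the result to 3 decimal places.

0.567

P(component k | x) = P(Z=k)·f_k(x) / marginal(x), where marginal(x) = Σ_j P(Z=j)·f_j(x).
Evaluate each component's likelihood at the observed value:
  p_1 = 0.0263773
  p_2 = 0.0230996
  p_3 = 0.00278204
Multiply by the mixture weights:
  P(Z=1)·p_1 = 0.37 × 0.0263773 = 0.00975959
  P(Z=2)·p_2 = 0.28 × 0.0230996 = 0.00646788
  P(Z=3)·p_3 = 0.35 × 0.00278204 = 0.000973713
Denominator: 0.00975959 + 0.00646788 + 0.000973713 = 0.0172012
Responsibility of Cluster 1: 0.00975959 / 0.0172012 ≈ 0.567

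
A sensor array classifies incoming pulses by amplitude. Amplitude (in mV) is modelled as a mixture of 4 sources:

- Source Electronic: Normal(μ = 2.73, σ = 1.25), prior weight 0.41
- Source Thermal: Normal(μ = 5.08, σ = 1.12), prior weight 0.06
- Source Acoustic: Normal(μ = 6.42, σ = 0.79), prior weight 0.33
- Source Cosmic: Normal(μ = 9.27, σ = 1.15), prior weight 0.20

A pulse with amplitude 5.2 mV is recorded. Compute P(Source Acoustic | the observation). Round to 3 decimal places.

0.559

P(component k | x) = P(Z=k)·f_k(x) / marginal(x), where marginal(x) = Σ_j P(Z=j)·f_j(x).
Evaluate each component's likelihood at the observed value:
  L_Electronic = (1/(1.25·√(2π)))·exp(−(5.2−2.73)²/(2·1.25²)) = 0.319154·exp(-1.95229) = 0.0453035
  L_Thermal = (1/(1.12·√(2π)))·exp(−(5.2−5.08)²/(2·1.12²)) = 0.356198·exp(-0.00574) = 0.35416
  L_Acoustic = (1/(0.79·√(2π)))·exp(−(5.2−6.42)²/(2·0.79²)) = 0.504990·exp(-1.19244) = 0.153255
  L_Cosmic = (1/(1.15·√(2π)))·exp(−(5.2−9.27)²/(2·1.15²)) = 0.346906·exp(-6.26272) = 0.000661221
Weight by the priors:
  P(Z=Electronic)·L_Electronic = 0.41 × 0.0453035 = 0.0185745
  P(Z=Thermal)·L_Thermal = 0.06 × 0.35416 = 0.0212496
  P(Z=Acoustic)·L_Acoustic = 0.33 × 0.153255 = 0.0505741
  P(Z=Cosmic)·L_Cosmic = 0.20 × 0.000661221 = 0.000132244
Evidence: 0.0185745 + 0.0212496 + 0.0505741 + 0.000132244 = 0.0905304
P(Source Acoustic | the observation) = 0.0505741 / 0.0905304 ≈ 0.559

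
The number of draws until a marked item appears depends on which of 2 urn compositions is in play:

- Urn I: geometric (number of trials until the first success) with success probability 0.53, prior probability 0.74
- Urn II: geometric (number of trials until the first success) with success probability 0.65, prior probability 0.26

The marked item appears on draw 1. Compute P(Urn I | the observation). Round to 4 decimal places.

0.6989

The responsibility of component k is π_k f_k(x) divided by Σ_j π_j f_j(x).
Evaluate each component's likelihood at the observed value:
  L_I = 0.53
  L_II = 0.65
Weight by the priors:
  π_I·L_I = 0.74 × 0.53 = 0.3922
  π_II·L_II = 0.26 × 0.65 = 0.169
Marginal: 0.3922 + 0.169 = 0.5612
P(Urn I | the observation) = 0.3922 / 0.5612 ≈ 0.6989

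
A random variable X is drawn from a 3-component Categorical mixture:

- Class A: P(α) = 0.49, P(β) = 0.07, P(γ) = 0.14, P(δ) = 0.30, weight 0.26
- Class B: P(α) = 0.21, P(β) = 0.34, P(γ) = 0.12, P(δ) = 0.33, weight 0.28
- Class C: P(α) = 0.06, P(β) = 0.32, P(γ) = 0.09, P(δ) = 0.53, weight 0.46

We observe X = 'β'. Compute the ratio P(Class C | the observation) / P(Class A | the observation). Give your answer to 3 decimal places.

8.088

Only the two components matter; the odds are (P(Z=i) f_i(x)) / (P(Z=j) f_j(x)).
Categorical probabilities:
  p_A = 0.07
  p_B = 0.34
  p_C = 0.32
Odds = (0.46/0.26) × (0.32/0.07) = 1.76923 × 4.57143 ≈ 8.088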